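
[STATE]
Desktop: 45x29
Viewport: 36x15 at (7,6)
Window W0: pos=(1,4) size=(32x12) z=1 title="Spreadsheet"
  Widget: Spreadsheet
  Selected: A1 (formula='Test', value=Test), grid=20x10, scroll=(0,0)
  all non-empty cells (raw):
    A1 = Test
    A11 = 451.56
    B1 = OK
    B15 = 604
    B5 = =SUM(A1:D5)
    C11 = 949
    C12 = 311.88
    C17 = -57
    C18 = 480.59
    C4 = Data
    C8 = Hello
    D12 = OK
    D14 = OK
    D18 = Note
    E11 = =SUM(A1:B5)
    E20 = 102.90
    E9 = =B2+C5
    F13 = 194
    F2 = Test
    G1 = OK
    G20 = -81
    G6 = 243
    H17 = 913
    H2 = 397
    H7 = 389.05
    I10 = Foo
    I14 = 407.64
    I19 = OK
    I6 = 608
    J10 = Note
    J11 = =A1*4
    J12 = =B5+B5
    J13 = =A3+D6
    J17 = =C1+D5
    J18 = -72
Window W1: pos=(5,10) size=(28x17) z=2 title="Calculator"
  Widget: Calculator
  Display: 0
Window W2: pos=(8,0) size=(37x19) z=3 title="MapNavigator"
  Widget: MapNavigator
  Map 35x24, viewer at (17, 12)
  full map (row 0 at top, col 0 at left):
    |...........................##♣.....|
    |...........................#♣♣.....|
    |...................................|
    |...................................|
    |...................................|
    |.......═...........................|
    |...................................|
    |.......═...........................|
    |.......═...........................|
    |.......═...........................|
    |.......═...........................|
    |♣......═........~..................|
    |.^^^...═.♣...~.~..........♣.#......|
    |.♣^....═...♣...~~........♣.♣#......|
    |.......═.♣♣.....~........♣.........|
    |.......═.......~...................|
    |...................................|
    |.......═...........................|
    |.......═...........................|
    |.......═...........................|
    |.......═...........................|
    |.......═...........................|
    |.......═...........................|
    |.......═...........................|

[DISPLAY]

─┃.......═..........................
e┃.......═..........................
 ┃.......═..........................
-┃♣......═........~.................
━┃.^^^...═.♣...~.~.@........♣.#.....
C┃.♣^....═...♣...~~........♣.♣#.....
─┃.......═.♣♣.....~........♣........
 ┃.......═.......~..................
─┃..................................
 ┃.......═..........................
─┃.......═..........................
 ┃.......═..........................
─┗━━━━━━━━━━━━━━━━━━━━━━━━━━━━━━━━━━
 1 │ 2 │ 3 │ - │         ┃          
───┼───┼───┼───┤         ┃          


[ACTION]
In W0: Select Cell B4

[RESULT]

─┃.......═..........................
 ┃.......═..........................
 ┃.......═..........................
-┃♣......═........~.................
━┃.^^^...═.♣...~.~.@........♣.#.....
C┃.♣^....═...♣...~~........♣.♣#.....
─┃.......═.♣♣.....~........♣........
 ┃.......═.......~..................
─┃..................................
 ┃.......═..........................
─┃.......═..........................
 ┃.......═..........................
─┗━━━━━━━━━━━━━━━━━━━━━━━━━━━━━━━━━━
 1 │ 2 │ 3 │ - │         ┃          
───┼───┼───┼───┤         ┃          


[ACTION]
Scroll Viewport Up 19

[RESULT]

 ┏━━━━━━━━━━━━━━━━━━━━━━━━━━━━━━━━━━
 ┃ MapNavigator                     
 ┠──────────────────────────────────
 ┃.......═..........................
━┃..................................
a┃.......═..........................
─┃.......═..........................
 ┃.......═..........................
 ┃.......═..........................
-┃♣......═........~.................
━┃.^^^...═.♣...~.~.@........♣.#.....
C┃.♣^....═...♣...~~........♣.♣#.....
─┃.......═.♣♣.....~........♣........
 ┃.......═.......~..................
─┃..................................


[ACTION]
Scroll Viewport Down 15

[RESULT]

─┃..................................
 ┃.......═..........................
─┃.......═..........................
 ┃.......═..........................
─┗━━━━━━━━━━━━━━━━━━━━━━━━━━━━━━━━━━
 1 │ 2 │ 3 │ - │         ┃          
───┼───┼───┼───┤         ┃          
 0 │ . │ = │ + │         ┃          
───┼───┼───┼───┤         ┃          
 C │ MC│ MR│ M+│         ┃          
───┴───┴───┴───┘         ┃          
                         ┃          
━━━━━━━━━━━━━━━━━━━━━━━━━┛          
                                    
                                    


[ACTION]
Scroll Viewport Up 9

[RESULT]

a┃.......═..........................
─┃.......═..........................
 ┃.......═..........................
 ┃.......═..........................
-┃♣......═........~.................
━┃.^^^...═.♣...~.~.@........♣.#.....
C┃.♣^....═...♣...~~........♣.♣#.....
─┃.......═.♣♣.....~........♣........
 ┃.......═.......~..................
─┃..................................
 ┃.......═..........................
─┃.......═..........................
 ┃.......═..........................
─┗━━━━━━━━━━━━━━━━━━━━━━━━━━━━━━━━━━
 1 │ 2 │ 3 │ - │         ┃          


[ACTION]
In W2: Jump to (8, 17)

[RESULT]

a┃         .^^^...═.♣...~.~.........
─┃         .♣^....═...♣...~~........
 ┃         .......═.♣♣.....~........
 ┃         .......═.......~.........
-┃         .........................
━┃         .......═@................
C┃         .......═.................
─┃         .......═.................
 ┃         .......═.................
─┃         .......═.................
 ┃         .......═.................
─┃         .......═.................
 ┃                                  
─┗━━━━━━━━━━━━━━━━━━━━━━━━━━━━━━━━━━
 1 │ 2 │ 3 │ - │         ┃          


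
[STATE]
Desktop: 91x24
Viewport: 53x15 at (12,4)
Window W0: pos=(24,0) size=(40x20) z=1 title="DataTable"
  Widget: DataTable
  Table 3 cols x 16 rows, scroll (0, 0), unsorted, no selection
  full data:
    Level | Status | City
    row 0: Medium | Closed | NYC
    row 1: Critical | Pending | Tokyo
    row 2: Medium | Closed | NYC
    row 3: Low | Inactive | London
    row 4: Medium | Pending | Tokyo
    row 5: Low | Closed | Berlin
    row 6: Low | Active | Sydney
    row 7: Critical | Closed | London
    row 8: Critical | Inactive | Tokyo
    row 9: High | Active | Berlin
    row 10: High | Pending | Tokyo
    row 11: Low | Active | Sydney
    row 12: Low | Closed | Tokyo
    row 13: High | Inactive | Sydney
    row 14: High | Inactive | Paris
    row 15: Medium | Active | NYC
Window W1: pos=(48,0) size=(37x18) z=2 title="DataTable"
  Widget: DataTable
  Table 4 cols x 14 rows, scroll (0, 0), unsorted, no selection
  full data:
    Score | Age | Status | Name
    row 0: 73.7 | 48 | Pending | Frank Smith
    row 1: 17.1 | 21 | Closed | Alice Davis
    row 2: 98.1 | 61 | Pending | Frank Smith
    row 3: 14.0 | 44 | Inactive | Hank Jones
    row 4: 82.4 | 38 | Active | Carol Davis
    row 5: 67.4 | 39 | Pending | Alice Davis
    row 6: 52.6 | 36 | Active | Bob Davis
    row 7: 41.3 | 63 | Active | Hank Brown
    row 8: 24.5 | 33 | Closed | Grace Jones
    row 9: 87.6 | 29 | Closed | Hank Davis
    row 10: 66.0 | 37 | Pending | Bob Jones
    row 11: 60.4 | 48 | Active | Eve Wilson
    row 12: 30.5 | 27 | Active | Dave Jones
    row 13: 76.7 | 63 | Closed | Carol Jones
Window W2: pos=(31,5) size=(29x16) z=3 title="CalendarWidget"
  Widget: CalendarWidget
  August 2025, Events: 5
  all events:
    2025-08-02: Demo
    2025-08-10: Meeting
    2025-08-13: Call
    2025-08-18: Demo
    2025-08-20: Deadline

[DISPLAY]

            ┃────────┼────────┼─────┃─────┼───┼──────
            ┃Medium┏━━━━━━━━━━━━━━━━━━━━━━━━━━━┓endin
            ┃Critic┃ CalendarWidget            ┃losed
            ┃Medium┠───────────────────────────┨endin
            ┃Low   ┃        August 2025        ┃nacti
            ┃Medium┃Mo Tu We Th Fr Sa Su       ┃ctive
            ┃Low   ┃             1  2*  3      ┃endin
            ┃Low   ┃ 4  5  6  7  8  9 10*      ┃ctive
            ┃Critic┃11 12 13* 14 15 16 17      ┃ctive
            ┃Critic┃18* 19 20* 21 22 23 24     ┃losed
            ┃High  ┃25 26 27 28 29 30 31       ┃losed
            ┃High  ┃                           ┃endin
            ┃Low   ┃                           ┃ctive
            ┃Low   ┃                           ┃━━━━━
            ┃High  ┃                           ┃   ┃ 


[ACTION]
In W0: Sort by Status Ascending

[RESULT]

            ┃────────┼────────┼─────┃─────┼───┼──────
            ┃Low   ┏━━━━━━━━━━━━━━━━━━━━━━━━━━━┓endin
            ┃High  ┃ CalendarWidget            ┃losed
            ┃Low   ┠───────────────────────────┨endin
            ┃Medium┃        August 2025        ┃nacti
            ┃Medium┃Mo Tu We Th Fr Sa Su       ┃ctive
            ┃Medium┃             1  2*  3      ┃endin
            ┃Low   ┃ 4  5  6  7  8  9 10*      ┃ctive
            ┃Critic┃11 12 13* 14 15 16 17      ┃ctive
            ┃Low   ┃18* 19 20* 21 22 23 24     ┃losed
            ┃Low   ┃25 26 27 28 29 30 31       ┃losed
            ┃Critic┃                           ┃endin
            ┃High  ┃                           ┃ctive
            ┃High  ┃                           ┃━━━━━
            ┃Critic┃                           ┃   ┃ 


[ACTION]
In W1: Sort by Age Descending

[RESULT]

            ┃────────┼────────┼─────┃─────┼───┼──────
            ┃Low   ┏━━━━━━━━━━━━━━━━━━━━━━━━━━━┓ctive
            ┃High  ┃ CalendarWidget            ┃losed
            ┃Low   ┠───────────────────────────┨endin
            ┃Medium┃        August 2025        ┃endin
            ┃Medium┃Mo Tu We Th Fr Sa Su       ┃ctive
            ┃Medium┃             1  2*  3      ┃nacti
            ┃Low   ┃ 4  5  6  7  8  9 10*      ┃endin
            ┃Critic┃11 12 13* 14 15 16 17      ┃ctive
            ┃Low   ┃18* 19 20* 21 22 23 24     ┃endin
            ┃Low   ┃25 26 27 28 29 30 31       ┃ctive
            ┃Critic┃                           ┃losed
            ┃High  ┃                           ┃losed
            ┃High  ┃                           ┃━━━━━
            ┃Critic┃                           ┃   ┃ 


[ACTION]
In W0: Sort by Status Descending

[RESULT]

            ┃────────┼────────┼─────┃─────┼───┼──────
            ┃Critic┏━━━━━━━━━━━━━━━━━━━━━━━━━━━┓ctive
            ┃Medium┃ CalendarWidget            ┃losed
            ┃High  ┠───────────────────────────┨endin
            ┃Low   ┃        August 2025        ┃endin
            ┃Critic┃Mo Tu We Th Fr Sa Su       ┃ctive
            ┃High  ┃             1  2*  3      ┃nacti
            ┃High  ┃ 4  5  6  7  8  9 10*      ┃endin
            ┃Medium┃11 12 13* 14 15 16 17      ┃ctive
            ┃Medium┃18* 19 20* 21 22 23 24     ┃endin
            ┃Low   ┃25 26 27 28 29 30 31       ┃ctive
            ┃Critic┃                           ┃losed
            ┃Low   ┃                           ┃losed
            ┃Low   ┃                           ┃━━━━━
            ┃High  ┃                           ┃   ┃ 


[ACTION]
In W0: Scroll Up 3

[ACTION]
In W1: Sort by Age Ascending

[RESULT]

            ┃────────┼────────┼─────┃─────┼───┼──────
            ┃Critic┏━━━━━━━━━━━━━━━━━━━━━━━━━━━┓losed
            ┃Medium┃ CalendarWidget            ┃ctive
            ┃High  ┠───────────────────────────┨losed
            ┃Low   ┃        August 2025        ┃losed
            ┃Critic┃Mo Tu We Th Fr Sa Su       ┃ctive
            ┃High  ┃             1  2*  3      ┃endin
            ┃High  ┃ 4  5  6  7  8  9 10*      ┃ctive
            ┃Medium┃11 12 13* 14 15 16 17      ┃endin
            ┃Medium┃18* 19 20* 21 22 23 24     ┃nacti
            ┃Low   ┃25 26 27 28 29 30 31       ┃endin
            ┃Critic┃                           ┃ctive
            ┃Low   ┃                           ┃endin
            ┃Low   ┃                           ┃━━━━━
            ┃High  ┃                           ┃   ┃ 


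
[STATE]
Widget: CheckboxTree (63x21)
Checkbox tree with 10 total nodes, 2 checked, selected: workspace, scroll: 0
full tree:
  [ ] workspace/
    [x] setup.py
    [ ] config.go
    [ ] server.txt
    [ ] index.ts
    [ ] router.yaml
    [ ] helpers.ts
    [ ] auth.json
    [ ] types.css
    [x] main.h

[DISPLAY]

>[-] workspace/                                                
   [x] setup.py                                                
   [ ] config.go                                               
   [ ] server.txt                                              
   [ ] index.ts                                                
   [ ] router.yaml                                             
   [ ] helpers.ts                                              
   [ ] auth.json                                               
   [ ] types.css                                               
   [x] main.h                                                  
                                                               
                                                               
                                                               
                                                               
                                                               
                                                               
                                                               
                                                               
                                                               
                                                               
                                                               


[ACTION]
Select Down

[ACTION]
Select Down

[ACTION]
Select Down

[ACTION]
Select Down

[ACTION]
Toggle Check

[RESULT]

 [-] workspace/                                                
   [x] setup.py                                                
   [ ] config.go                                               
   [ ] server.txt                                              
>  [x] index.ts                                                
   [ ] router.yaml                                             
   [ ] helpers.ts                                              
   [ ] auth.json                                               
   [ ] types.css                                               
   [x] main.h                                                  
                                                               
                                                               
                                                               
                                                               
                                                               
                                                               
                                                               
                                                               
                                                               
                                                               
                                                               


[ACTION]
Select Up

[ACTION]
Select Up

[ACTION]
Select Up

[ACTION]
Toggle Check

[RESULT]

 [-] workspace/                                                
>  [ ] setup.py                                                
   [ ] config.go                                               
   [ ] server.txt                                              
   [x] index.ts                                                
   [ ] router.yaml                                             
   [ ] helpers.ts                                              
   [ ] auth.json                                               
   [ ] types.css                                               
   [x] main.h                                                  
                                                               
                                                               
                                                               
                                                               
                                                               
                                                               
                                                               
                                                               
                                                               
                                                               
                                                               


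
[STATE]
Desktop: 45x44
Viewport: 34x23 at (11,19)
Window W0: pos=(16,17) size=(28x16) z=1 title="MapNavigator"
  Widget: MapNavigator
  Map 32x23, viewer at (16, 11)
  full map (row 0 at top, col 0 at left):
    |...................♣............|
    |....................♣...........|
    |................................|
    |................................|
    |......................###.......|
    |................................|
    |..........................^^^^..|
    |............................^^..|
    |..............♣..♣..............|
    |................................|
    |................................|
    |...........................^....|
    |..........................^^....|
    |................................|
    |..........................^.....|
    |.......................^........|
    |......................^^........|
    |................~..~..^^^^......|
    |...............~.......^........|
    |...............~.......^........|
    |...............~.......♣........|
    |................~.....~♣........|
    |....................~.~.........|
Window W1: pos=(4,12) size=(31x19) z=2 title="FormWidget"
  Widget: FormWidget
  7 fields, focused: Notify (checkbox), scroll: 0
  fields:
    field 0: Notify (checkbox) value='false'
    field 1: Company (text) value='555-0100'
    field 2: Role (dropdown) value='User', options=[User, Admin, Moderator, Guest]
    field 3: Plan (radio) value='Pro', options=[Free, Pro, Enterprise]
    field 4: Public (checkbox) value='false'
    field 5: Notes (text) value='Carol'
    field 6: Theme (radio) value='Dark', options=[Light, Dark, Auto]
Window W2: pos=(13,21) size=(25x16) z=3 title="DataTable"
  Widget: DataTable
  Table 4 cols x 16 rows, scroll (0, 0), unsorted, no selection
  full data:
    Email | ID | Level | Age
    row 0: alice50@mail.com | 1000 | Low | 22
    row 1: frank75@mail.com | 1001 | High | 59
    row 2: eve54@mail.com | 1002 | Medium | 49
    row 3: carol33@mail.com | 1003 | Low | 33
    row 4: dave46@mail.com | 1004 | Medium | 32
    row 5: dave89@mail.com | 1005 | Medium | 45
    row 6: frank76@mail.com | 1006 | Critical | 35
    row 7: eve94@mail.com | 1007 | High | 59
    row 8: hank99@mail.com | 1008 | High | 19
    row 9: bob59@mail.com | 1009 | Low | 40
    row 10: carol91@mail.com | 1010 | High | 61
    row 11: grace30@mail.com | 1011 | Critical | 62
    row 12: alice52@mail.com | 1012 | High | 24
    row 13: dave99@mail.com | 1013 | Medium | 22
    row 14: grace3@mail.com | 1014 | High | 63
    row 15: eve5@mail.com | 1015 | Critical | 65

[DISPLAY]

ic:     [ ]            ┃────────┨ 
s:      [Carol        ]┃........┃ 
e:┏━━━━━━━━━━━━━━━━━━━━━━━┓..^^^┃ 
  ┃ DataTable             ┃....^┃ 
  ┠───────────────────────┨.....┃ 
  ┃Email           │ID  │L┃.....┃ 
  ┃────────────────┼────┼─┃.....┃ 
  ┃alice50@mail.com│1000│L┃...^.┃ 
  ┃frank75@mail.com│1001│H┃..^^.┃ 
  ┃eve54@mail.com  │1002│M┃.....┃ 
  ┃carol33@mail.com│1003│L┃..^..┃ 
━━┃dave46@mail.com │1004│M┃.....┃ 
  ┃dave89@mail.com │1005│M┃.....┃ 
  ┃frank76@mail.com│1006│C┃━━━━━┛ 
  ┃eve94@mail.com  │1007│H┃       
  ┃hank99@mail.com │1008│H┃       
  ┃bob59@mail.com  │1009│L┃       
  ┗━━━━━━━━━━━━━━━━━━━━━━━┛       
                                  
                                  
                                  
                                  
                                  


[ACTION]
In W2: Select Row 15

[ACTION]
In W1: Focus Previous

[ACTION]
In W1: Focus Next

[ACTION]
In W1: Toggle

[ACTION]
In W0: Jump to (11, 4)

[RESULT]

ic:     [ ]            ┃────────┨ 
s:      [Carol        ]┃        ┃ 
e:┏━━━━━━━━━━━━━━━━━━━━━━━┓     ┃ 
  ┃ DataTable             ┃♣....┃ 
  ┠───────────────────────┨.♣...┃ 
  ┃Email           │ID  │L┃.....┃ 
  ┃────────────────┼────┼─┃.....┃ 
  ┃alice50@mail.com│1000│L┃...##┃ 
  ┃frank75@mail.com│1001│H┃.....┃ 
  ┃eve54@mail.com  │1002│M┃.....┃ 
  ┃carol33@mail.com│1003│L┃.....┃ 
━━┃dave46@mail.com │1004│M┃.....┃ 
  ┃dave89@mail.com │1005│M┃.....┃ 
  ┃frank76@mail.com│1006│C┃━━━━━┛ 
  ┃eve94@mail.com  │1007│H┃       
  ┃hank99@mail.com │1008│H┃       
  ┃bob59@mail.com  │1009│L┃       
  ┗━━━━━━━━━━━━━━━━━━━━━━━┛       
                                  
                                  
                                  
                                  
                                  


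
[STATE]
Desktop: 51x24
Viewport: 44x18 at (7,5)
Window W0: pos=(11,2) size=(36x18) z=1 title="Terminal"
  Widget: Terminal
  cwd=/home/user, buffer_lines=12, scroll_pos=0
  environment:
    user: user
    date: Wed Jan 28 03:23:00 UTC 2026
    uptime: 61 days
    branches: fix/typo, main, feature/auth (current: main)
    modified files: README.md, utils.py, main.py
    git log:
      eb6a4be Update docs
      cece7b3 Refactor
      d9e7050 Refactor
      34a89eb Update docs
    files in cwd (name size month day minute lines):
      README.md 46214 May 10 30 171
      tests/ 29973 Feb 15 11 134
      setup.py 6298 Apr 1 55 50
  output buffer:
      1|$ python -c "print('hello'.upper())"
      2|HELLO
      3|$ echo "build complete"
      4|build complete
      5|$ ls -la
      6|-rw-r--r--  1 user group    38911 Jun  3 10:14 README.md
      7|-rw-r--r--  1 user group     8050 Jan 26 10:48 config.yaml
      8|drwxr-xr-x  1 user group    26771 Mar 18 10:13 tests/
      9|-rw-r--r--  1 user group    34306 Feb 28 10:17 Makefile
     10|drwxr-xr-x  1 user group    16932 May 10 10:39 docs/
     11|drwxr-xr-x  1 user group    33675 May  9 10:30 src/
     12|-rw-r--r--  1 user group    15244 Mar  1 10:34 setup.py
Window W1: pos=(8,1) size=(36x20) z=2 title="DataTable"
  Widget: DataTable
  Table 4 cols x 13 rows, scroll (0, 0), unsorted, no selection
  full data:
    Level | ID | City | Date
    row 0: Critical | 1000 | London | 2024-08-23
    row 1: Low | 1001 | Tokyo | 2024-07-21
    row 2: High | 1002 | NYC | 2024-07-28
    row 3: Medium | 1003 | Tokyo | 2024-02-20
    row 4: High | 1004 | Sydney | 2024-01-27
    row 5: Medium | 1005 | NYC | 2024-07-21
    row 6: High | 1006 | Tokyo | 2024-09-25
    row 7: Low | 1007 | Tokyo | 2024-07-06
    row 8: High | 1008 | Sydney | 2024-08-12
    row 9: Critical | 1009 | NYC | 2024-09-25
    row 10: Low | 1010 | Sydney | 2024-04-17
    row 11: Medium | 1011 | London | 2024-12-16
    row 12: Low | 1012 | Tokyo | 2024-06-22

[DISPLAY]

 ┃────────┼────┼──────┼──────────   ┃()┃    
 ┃Critical│1000│London│2024-08-23   ┃  ┃    
 ┃Low     │1001│Tokyo │2024-07-21   ┃  ┃    
 ┃High    │1002│NYC   │2024-07-28   ┃  ┃    
 ┃Medium  │1003│Tokyo │2024-02-20   ┃  ┃    
 ┃High    │1004│Sydney│2024-01-27   ┃1 ┃    
 ┃Medium  │1005│NYC   │2024-07-21   ┃0 ┃    
 ┃High    │1006│Tokyo │2024-09-25   ┃1 ┃    
 ┃Low     │1007│Tokyo │2024-07-06   ┃6 ┃    
 ┃High    │1008│Sydney│2024-08-12   ┃2 ┃    
 ┃Critical│1009│NYC   │2024-09-25   ┃5 ┃    
 ┃Low     │1010│Sydney│2024-04-17   ┃4 ┃    
 ┃Medium  │1011│London│2024-12-16   ┃  ┃    
 ┃Low     │1012│Tokyo │2024-06-22   ┃  ┃    
 ┃                                  ┃━━┛    
 ┗━━━━━━━━━━━━━━━━━━━━━━━━━━━━━━━━━━┛       
                                            
                                            


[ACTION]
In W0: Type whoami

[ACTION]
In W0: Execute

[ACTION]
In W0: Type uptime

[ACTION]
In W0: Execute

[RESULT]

 ┃────────┼────┼──────┼──────────   ┃  ┃    
 ┃Critical│1000│London│2024-08-23   ┃  ┃    
 ┃Low     │1001│Tokyo │2024-07-21   ┃1 ┃    
 ┃High    │1002│NYC   │2024-07-28   ┃0 ┃    
 ┃Medium  │1003│Tokyo │2024-02-20   ┃1 ┃    
 ┃High    │1004│Sydney│2024-01-27   ┃6 ┃    
 ┃Medium  │1005│NYC   │2024-07-21   ┃2 ┃    
 ┃High    │1006│Tokyo │2024-09-25   ┃5 ┃    
 ┃Low     │1007│Tokyo │2024-07-06   ┃4 ┃    
 ┃High    │1008│Sydney│2024-08-12   ┃  ┃    
 ┃Critical│1009│NYC   │2024-09-25   ┃  ┃    
 ┃Low     │1010│Sydney│2024-04-17   ┃  ┃    
 ┃Medium  │1011│London│2024-12-16   ┃  ┃    
 ┃Low     │1012│Tokyo │2024-06-22   ┃  ┃    
 ┃                                  ┃━━┛    
 ┗━━━━━━━━━━━━━━━━━━━━━━━━━━━━━━━━━━┛       
                                            
                                            


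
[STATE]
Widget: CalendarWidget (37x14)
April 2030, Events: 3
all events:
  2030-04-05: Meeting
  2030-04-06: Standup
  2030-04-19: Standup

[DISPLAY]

              April 2030             
Mo Tu We Th Fr Sa Su                 
 1  2  3  4  5*  6*  7               
 8  9 10 11 12 13 14                 
15 16 17 18 19* 20 21                
22 23 24 25 26 27 28                 
29 30                                
                                     
                                     
                                     
                                     
                                     
                                     
                                     


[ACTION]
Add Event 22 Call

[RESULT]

              April 2030             
Mo Tu We Th Fr Sa Su                 
 1  2  3  4  5*  6*  7               
 8  9 10 11 12 13 14                 
15 16 17 18 19* 20 21                
22* 23 24 25 26 27 28                
29 30                                
                                     
                                     
                                     
                                     
                                     
                                     
                                     


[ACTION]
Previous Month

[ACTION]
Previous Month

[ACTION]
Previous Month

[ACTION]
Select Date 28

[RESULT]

             January 2030            
Mo Tu We Th Fr Sa Su                 
    1  2  3  4  5  6                 
 7  8  9 10 11 12 13                 
14 15 16 17 18 19 20                 
21 22 23 24 25 26 27                 
[28] 29 30 31                        
                                     
                                     
                                     
                                     
                                     
                                     
                                     


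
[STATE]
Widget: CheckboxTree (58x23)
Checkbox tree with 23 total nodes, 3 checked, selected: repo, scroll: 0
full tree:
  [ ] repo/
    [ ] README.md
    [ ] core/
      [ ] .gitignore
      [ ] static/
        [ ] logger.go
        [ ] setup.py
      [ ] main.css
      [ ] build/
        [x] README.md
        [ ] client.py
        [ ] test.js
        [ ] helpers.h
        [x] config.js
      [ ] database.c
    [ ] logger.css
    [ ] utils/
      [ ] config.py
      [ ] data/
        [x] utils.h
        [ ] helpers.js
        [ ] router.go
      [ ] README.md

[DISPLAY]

>[-] repo/                                                
   [ ] README.md                                          
   [-] core/                                              
     [ ] .gitignore                                       
     [ ] static/                                          
       [ ] logger.go                                      
       [ ] setup.py                                       
     [ ] main.css                                         
     [-] build/                                           
       [x] README.md                                      
       [ ] client.py                                      
       [ ] test.js                                        
       [ ] helpers.h                                      
       [x] config.js                                      
     [ ] database.c                                       
   [ ] logger.css                                         
   [-] utils/                                             
     [ ] config.py                                        
     [-] data/                                            
       [x] utils.h                                        
       [ ] helpers.js                                     
       [ ] router.go                                      
     [ ] README.md                                        


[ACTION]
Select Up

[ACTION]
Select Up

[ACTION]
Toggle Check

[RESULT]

>[x] repo/                                                
   [x] README.md                                          
   [x] core/                                              
     [x] .gitignore                                       
     [x] static/                                          
       [x] logger.go                                      
       [x] setup.py                                       
     [x] main.css                                         
     [x] build/                                           
       [x] README.md                                      
       [x] client.py                                      
       [x] test.js                                        
       [x] helpers.h                                      
       [x] config.js                                      
     [x] database.c                                       
   [x] logger.css                                         
   [x] utils/                                             
     [x] config.py                                        
     [x] data/                                            
       [x] utils.h                                        
       [x] helpers.js                                     
       [x] router.go                                      
     [x] README.md                                        


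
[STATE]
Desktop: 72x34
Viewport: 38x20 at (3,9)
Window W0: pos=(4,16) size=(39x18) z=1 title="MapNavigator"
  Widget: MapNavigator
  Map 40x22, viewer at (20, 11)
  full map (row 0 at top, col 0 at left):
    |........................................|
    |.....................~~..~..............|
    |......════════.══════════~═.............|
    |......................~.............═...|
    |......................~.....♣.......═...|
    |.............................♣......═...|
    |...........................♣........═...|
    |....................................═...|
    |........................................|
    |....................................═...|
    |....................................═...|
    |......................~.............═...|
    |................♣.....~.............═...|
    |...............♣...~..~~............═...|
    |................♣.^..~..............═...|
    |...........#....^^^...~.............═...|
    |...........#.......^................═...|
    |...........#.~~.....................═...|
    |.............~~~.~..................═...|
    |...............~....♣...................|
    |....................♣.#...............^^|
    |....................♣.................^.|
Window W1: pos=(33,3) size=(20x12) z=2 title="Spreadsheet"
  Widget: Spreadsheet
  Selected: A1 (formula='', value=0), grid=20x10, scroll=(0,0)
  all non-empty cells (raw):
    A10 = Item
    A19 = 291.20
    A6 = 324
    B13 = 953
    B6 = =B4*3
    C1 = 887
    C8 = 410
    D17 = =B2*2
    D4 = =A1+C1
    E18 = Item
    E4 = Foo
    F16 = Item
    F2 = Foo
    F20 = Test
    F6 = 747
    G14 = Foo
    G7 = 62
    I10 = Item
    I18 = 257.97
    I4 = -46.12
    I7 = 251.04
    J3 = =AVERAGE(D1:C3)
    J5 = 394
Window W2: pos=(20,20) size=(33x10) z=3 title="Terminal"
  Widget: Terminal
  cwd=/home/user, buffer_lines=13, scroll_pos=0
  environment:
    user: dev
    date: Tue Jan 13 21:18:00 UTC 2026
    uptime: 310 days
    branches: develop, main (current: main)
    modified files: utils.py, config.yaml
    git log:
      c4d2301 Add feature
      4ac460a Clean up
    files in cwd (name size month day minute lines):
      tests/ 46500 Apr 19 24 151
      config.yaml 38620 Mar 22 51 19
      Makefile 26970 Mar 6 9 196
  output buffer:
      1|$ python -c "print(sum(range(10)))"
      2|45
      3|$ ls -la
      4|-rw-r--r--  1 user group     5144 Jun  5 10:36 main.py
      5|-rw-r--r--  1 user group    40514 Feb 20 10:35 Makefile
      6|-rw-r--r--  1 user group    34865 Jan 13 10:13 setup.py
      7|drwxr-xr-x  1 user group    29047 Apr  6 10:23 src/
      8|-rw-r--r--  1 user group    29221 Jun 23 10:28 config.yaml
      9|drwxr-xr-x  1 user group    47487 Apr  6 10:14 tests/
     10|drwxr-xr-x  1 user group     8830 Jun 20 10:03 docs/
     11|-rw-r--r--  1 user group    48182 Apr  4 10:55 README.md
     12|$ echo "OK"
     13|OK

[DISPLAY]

                              ┃  1    
                              ┃  2    
                              ┃  3    
                              ┃  4    
                              ┃  5    
                              ┗━━━━━━━
                                      
 ┏━━━━━━━━━━━━━━━━━━━━━━━━━━━━━━━━━━━━
 ┃ MapNavigator                       
 ┠────────────────────────────────────
 ┃....................~.....♣.......═.
 ┃...............┏━━━━━━━━━━━━━━━━━━━━
 ┃...............┃ Terminal           
 ┃...............┠────────────────────
 ┃...............┃$ python -c "print(s
 ┃...............┃45                  
 ┃...............┃$ ls -la            
 ┃...............┃-rw-r--r--  1 user g
 ┃..............♣┃-rw-r--r--  1 user g
 ┃.............♣.┃-rw-r--r--  1 user g


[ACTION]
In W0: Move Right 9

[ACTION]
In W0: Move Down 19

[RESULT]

                              ┃  1    
                              ┃  2    
                              ┃  3    
                              ┃  4    
                              ┃  5    
                              ┗━━━━━━━
                                      
 ┏━━━━━━━━━━━━━━━━━━━━━━━━━━━━━━━━━━━━
 ┃ MapNavigator                       
 ┠────────────────────────────────────
 ┃.....♣.^..~..............═...       
 ┃#....^^^...~...┏━━━━━━━━━━━━━━━━━━━━
 ┃#.......^......┃ Terminal           
 ┃#.~~...........┠────────────────────
 ┃..~~~.~........┃$ python -c "print(s
 ┃....~....♣.....┃45                  
 ┃.........♣.#...┃$ ls -la            
 ┃.........♣.....┃-rw-r--r--  1 user g
 ┃               ┃-rw-r--r--  1 user g
 ┃               ┃-rw-r--r--  1 user g


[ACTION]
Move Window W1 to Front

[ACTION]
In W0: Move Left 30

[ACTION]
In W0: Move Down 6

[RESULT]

                              ┃  1    
                              ┃  2    
                              ┃  3    
                              ┃  4    
                              ┃  5    
                              ┗━━━━━━━
                                      
 ┏━━━━━━━━━━━━━━━━━━━━━━━━━━━━━━━━━━━━
 ┃ MapNavigator                       
 ┠────────────────────────────────────
 ┃                  ................♣.
 ┃               ┏━━━━━━━━━━━━━━━━━━━━
 ┃               ┃ Terminal           
 ┃               ┠────────────────────
 ┃               ┃$ python -c "print(s
 ┃               ┃45                  
 ┃               ┃$ ls -la            
 ┃               ┃-rw-r--r--  1 user g
 ┃               ┃-rw-r--r--  1 user g
 ┃               ┃-rw-r--r--  1 user g


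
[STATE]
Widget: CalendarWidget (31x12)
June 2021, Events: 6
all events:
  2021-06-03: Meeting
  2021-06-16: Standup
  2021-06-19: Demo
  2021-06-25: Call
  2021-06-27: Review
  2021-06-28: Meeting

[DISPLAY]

           June 2021           
Mo Tu We Th Fr Sa Su           
    1  2  3*  4  5  6          
 7  8  9 10 11 12 13           
14 15 16* 17 18 19* 20         
21 22 23 24 25* 26 27*         
28* 29 30                      
                               
                               
                               
                               
                               


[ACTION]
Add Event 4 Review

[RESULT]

           June 2021           
Mo Tu We Th Fr Sa Su           
    1  2  3*  4*  5  6         
 7  8  9 10 11 12 13           
14 15 16* 17 18 19* 20         
21 22 23 24 25* 26 27*         
28* 29 30                      
                               
                               
                               
                               
                               


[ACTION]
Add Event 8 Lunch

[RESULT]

           June 2021           
Mo Tu We Th Fr Sa Su           
    1  2  3*  4*  5  6         
 7  8*  9 10 11 12 13          
14 15 16* 17 18 19* 20         
21 22 23 24 25* 26 27*         
28* 29 30                      
                               
                               
                               
                               
                               


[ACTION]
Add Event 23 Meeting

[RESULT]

           June 2021           
Mo Tu We Th Fr Sa Su           
    1  2  3*  4*  5  6         
 7  8*  9 10 11 12 13          
14 15 16* 17 18 19* 20         
21 22 23* 24 25* 26 27*        
28* 29 30                      
                               
                               
                               
                               
                               
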